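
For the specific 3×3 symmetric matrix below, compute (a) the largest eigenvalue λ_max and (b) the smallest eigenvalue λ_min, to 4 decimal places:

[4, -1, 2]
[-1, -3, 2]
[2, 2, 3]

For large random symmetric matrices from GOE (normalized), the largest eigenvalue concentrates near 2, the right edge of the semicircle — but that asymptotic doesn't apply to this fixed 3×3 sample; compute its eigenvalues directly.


Since M is real symmetric, all three eigenvalues are real; they are the roots of det(λI − M) = λ³ − (tr M) λ² + s λ − det M, where s is the sum of the principal 2×2 minors.
tr M = 4 + (-3) + 3 = 4.
s = (4·(-3) − (-1)²) + (4·3 − 2²) + ((-3)·3 − 2²) = -13 + 8 + (-13) = -18.
det M (expand along row 1) = 4·(-13) − (-1)·(-7) + 2·4 = -51.
Characteristic polynomial: λ³ − 4λ² − 18λ + 51 = 0.
Substitute λ = y + (tr M)/3 = y + 1.333333 to remove the quadratic term: y³ + p·y + q = 0 with p = s − (tr M)²/3 = -23.333333 and q = −2(tr M)³/27 + (tr M)·s/3 − det M = 22.259259.
Three real roots ⇒ use the trigonometric (Viète) form: r = 2√(−p/3) = 5.577734, φ = arccos(3q/(p·r)) = arccos(-0.513095) = 2.109583 rad.
y_k = r·cos(φ/3 − 2πk/3) for k = 0, 1, 2 gives y = 4.254587, 0.996359, -5.250946.
λ_k = y_k + 1.333333 gives λ = 5.5879, 2.3297, -3.9176 (check: the sum is 4.0000 = tr M).

Hence λ_max = 5.5879 and λ_min = -3.9176.


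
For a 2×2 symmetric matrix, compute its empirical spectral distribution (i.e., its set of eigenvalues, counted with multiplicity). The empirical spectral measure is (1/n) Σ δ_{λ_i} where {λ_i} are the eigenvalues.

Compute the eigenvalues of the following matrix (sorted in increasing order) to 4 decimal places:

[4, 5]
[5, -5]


Since M is real symmetric, both eigenvalues are real; they are the roots of det(λI − M) = λ² − (tr M) λ + det M.
tr M = 4 + (-5) = -1.
det M = 4·(-5) − 5² = -20 − 25 = -45.
Characteristic polynomial: λ² + λ − 45 = 0.
Discriminant Δ = (tr M)² − 4·det M = 1 − (-180) = 181; √Δ = 13.453624.
λ = (tr M ± √Δ)/2 = (-1 ± 13.453624)/2, giving (tr M − √Δ)/2 = -7.2268 and (tr M + √Δ)/2 = 6.2268.

Eigenvalues sorted in increasing order: [-7.2268, 6.2268].


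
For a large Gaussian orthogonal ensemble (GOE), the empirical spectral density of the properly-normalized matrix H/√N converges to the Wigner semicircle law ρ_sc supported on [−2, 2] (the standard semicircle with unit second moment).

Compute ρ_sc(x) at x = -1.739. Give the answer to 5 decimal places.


ρ_sc(x) = (1/(2π)) √(4 − x²). With x = -1.739:
  4 − x² = 4 − (-1.739)² = 4 − 3.024121 = 0.975879.
  √(4 − x²) = 0.987866.
  1/(2π) = 0.159155.
  ρ_sc(-1.739) = 0.159155 · 0.987866 = 0.157224.

Rounded to 5 decimal places: ρ_sc(-1.739) ≈ 0.15722.


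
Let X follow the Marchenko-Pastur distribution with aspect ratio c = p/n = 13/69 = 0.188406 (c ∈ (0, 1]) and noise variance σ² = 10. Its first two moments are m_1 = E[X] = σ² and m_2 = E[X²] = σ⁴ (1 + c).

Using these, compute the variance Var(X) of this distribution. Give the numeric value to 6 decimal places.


m_1 = E[X] = σ² = 10, so m_1² = 100.
m_2 = E[X²] = σ⁴ (1 + c) = 100 · (1 + 0.188406) = 100 · 1.188406 = 118.840580.
(Note m_2 − m_1² simplifies to c · σ⁴ = 0.188406 · 100.)

Var(X) = m_2 − m_1² = 118.840580 − 100 = 18.840580.


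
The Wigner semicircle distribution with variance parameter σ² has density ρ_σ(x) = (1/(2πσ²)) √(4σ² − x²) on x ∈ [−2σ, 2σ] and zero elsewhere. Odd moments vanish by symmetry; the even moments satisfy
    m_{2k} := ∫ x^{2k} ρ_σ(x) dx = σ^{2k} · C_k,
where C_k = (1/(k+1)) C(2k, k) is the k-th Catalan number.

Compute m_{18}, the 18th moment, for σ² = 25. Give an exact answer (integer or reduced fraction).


By the scaled semicircle moment identity, m_{2k} = σ^{2k} · C_k with k = 9.
C_9 = (1/(k+1)) · C(2k, k) = (1/10) · C(18, 9) = (1/10) · 48620 = 4862.
σ^{2k} = (σ²)^k = (25)^9 = 3814697265625.

Therefore m_{18} = σ^{18} · C_9 = 3814697265625 · 4862 = 18547058105468750.


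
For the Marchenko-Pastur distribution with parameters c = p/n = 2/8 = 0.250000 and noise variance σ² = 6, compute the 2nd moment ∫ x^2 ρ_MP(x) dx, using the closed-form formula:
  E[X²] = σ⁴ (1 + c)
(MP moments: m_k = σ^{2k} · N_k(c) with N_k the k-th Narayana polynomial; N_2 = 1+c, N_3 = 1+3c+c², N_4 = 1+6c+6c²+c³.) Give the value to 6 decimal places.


E[X²] = σ⁴ (1 + c) (second MP moment). With σ² = 6 (so σ⁴ = 36) and c = 2/8 = 0.250000: E[X²] = 36 · (1 + 0.250000) = 36 · 1.250000.

So E[X^2] = 45.000000.


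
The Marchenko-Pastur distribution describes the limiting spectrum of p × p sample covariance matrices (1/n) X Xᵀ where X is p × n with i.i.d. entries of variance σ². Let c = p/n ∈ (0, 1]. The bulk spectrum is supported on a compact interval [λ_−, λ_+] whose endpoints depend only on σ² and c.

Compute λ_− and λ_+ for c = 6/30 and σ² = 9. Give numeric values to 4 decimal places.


c = 6/30 = 0.200000; √c = 0.447214.
λ_− = σ² (1 − √c)² = 9 · (1 − 0.447214)² = 9 · (0.552786)² = 2.750155.
λ_+ = σ² (1 + √c)² = 9 · (1 + 0.447214)² = 9 · (1.447214)² = 18.849845.

Rounded to 4 decimal places: λ_− ≈ 2.7502, λ_+ ≈ 18.8498.


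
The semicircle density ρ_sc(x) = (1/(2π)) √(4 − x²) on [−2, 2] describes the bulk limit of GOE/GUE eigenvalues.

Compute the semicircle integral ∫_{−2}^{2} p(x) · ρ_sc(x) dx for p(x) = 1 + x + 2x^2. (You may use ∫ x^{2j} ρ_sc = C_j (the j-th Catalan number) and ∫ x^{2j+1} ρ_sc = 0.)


Write p(x) = Σ a_i x^i, split into monomials and integrate each against ρ_sc separately.
Using ∫ x^{2j} ρ_sc = C_j = (1/(j+1)) C(2j, j) (Catalan numbers) and ∫ x^{2j+1} ρ_sc = 0 (odd monomials vanish by symmetry):
  i = 0 (even): a_0 · C_{0} = 1 · 1 = 1
  i = 1 (odd): ∫ x^1 ρ_sc = 0 (vanishes)
  i = 2 (even): a_2 · C_{1} = 2 · 1 = 2

Summing the contributions: ∫_{−2}^{2} p(x) ρ_sc(x) dx = 1 + 2 = 3.


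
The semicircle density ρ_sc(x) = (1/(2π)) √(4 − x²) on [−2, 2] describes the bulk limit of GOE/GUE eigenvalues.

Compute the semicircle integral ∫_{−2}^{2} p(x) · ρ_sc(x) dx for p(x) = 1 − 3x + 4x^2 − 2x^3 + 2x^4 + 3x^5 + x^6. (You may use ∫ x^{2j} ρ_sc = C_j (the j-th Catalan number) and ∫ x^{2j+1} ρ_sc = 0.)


Write p(x) = Σ a_i x^i, split into monomials and integrate each against ρ_sc separately.
Using ∫ x^{2j} ρ_sc = C_j = (1/(j+1)) C(2j, j) (Catalan numbers) and ∫ x^{2j+1} ρ_sc = 0 (odd monomials vanish by symmetry):
  i = 0 (even): a_0 · C_{0} = 1 · 1 = 1
  i = 1 (odd): ∫ x^1 ρ_sc = 0 (vanishes)
  i = 2 (even): a_2 · C_{1} = 4 · 1 = 4
  i = 3 (odd): ∫ x^3 ρ_sc = 0 (vanishes)
  i = 4 (even): a_4 · C_{2} = 2 · 2 = 4
  i = 5 (odd): ∫ x^5 ρ_sc = 0 (vanishes)
  i = 6 (even): a_6 · C_{3} = 1 · 5 = 5

Summing the contributions: ∫_{−2}^{2} p(x) ρ_sc(x) dx = 1 + 4 + 4 + 5 = 14.


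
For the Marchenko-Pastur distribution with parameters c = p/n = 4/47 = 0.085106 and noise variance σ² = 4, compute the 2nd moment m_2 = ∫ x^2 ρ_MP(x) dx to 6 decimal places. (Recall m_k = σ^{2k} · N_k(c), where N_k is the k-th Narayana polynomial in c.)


E[X²] = σ⁴ (1 + c) (second MP moment). With σ² = 4 (so σ⁴ = 16) and c = 4/47 = 0.085106: E[X²] = 16 · (1 + 0.085106) = 16 · 1.085106.

So E[X^2] = 17.361702.


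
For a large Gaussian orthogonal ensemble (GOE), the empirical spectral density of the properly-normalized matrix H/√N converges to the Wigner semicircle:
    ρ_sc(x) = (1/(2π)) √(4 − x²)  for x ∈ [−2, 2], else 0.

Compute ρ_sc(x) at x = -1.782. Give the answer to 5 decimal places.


ρ_sc(x) = (1/(2π)) √(4 − x²). With x = -1.782:
  4 − x² = 4 − (-1.782)² = 4 − 3.175524 = 0.824476.
  √(4 − x²) = 0.908007.
  1/(2π) = 0.159155.
  ρ_sc(-1.782) = 0.159155 · 0.908007 = 0.144514.

Rounded to 5 decimal places: ρ_sc(-1.782) ≈ 0.14451.


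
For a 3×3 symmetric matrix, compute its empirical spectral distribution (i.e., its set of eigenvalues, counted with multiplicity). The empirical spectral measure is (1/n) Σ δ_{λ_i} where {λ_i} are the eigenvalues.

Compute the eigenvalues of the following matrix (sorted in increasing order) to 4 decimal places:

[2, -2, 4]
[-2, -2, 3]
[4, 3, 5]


Since M is real symmetric, all three eigenvalues are real; they are the roots of det(λI − M) = λ³ − (tr M) λ² + s λ − det M, where s is the sum of the principal 2×2 minors.
tr M = 2 + (-2) + 5 = 5.
s = (2·(-2) − (-2)²) + (2·5 − 4²) + ((-2)·5 − 3²) = -8 + (-6) + (-19) = -33.
det M (expand along row 1) = 2·(-19) − (-2)·(-22) + 4·2 = -74.
Characteristic polynomial: λ³ − 5λ² − 33λ + 74 = 0.
Substitute λ = y + (tr M)/3 = y + 1.666667 to remove the quadratic term: y³ + p·y + q = 0 with p = s − (tr M)²/3 = -41.333333 and q = −2(tr M)³/27 + (tr M)·s/3 − det M = 9.740741.
Three real roots ⇒ use the trigonometric (Viète) form: r = 2√(−p/3) = 7.423686, φ = arccos(3q/(p·r)) = arccos(-0.095234) = 1.666175 rad.
y_k = r·cos(φ/3 − 2πk/3) for k = 0, 1, 2 gives y = 6.307861, 0.235981, -6.543842.
λ_k = y_k + 1.666667 gives λ = 7.9745, 1.9026, -4.8772 (check: the sum is 5.0000 = tr M).

Eigenvalues sorted in increasing order: [-4.8772, 1.9026, 7.9745].


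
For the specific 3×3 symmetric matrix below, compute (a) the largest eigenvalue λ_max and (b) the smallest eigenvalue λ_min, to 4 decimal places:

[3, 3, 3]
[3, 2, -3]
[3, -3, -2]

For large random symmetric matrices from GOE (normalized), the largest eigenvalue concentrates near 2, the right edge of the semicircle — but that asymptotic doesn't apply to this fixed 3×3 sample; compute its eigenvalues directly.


Since M is real symmetric, all three eigenvalues are real; they are the roots of det(λI − M) = λ³ − (tr M) λ² + s λ − det M, where s is the sum of the principal 2×2 minors.
tr M = 3 + 2 + (-2) = 3.
s = (3·2 − 3²) + (3·(-2) − 3²) + (2·(-2) − (-3)²) = -3 + (-15) + (-13) = -31.
det M (expand along row 1) = 3·(-13) − 3·3 + 3·(-15) = -93.
Characteristic polynomial: λ³ − 3λ² − 31λ + 93 = 0.
Substitute λ = y + (tr M)/3 = y + 1.000000 to remove the quadratic term: y³ + p·y + q = 0 with p = s − (tr M)²/3 = -34.000000 and q = −2(tr M)³/27 + (tr M)·s/3 − det M = 60.000000.
Three real roots ⇒ use the trigonometric (Viète) form: r = 2√(−p/3) = 6.733003, φ = arccos(3q/(p·r)) = arccos(-0.786294) = 2.475583 rad.
y_k = r·cos(φ/3 − 2πk/3) for k = 0, 1, 2 gives y = 4.567764, 2.000000, -6.567764.
λ_k = y_k + 1.000000 gives λ = 5.5678, 3.0000, -5.5678 (check: the sum is 3.0000 = tr M).

Hence λ_max = 5.5678 and λ_min = -5.5678.


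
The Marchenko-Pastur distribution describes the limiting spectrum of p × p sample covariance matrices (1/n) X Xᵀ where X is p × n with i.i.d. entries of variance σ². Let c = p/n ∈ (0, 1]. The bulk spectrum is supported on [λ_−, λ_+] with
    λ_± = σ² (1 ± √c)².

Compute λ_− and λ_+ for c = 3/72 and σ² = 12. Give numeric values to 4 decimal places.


c = 3/72 = 0.041667; √c = 0.204124.
λ_− = σ² (1 − √c)² = 12 · (1 − 0.204124)² = 12 · (0.795876)² = 7.601021.
λ_+ = σ² (1 + √c)² = 12 · (1 + 0.204124)² = 12 · (1.204124)² = 17.398979.

Rounded to 4 decimal places: λ_− ≈ 7.6010, λ_+ ≈ 17.3990.


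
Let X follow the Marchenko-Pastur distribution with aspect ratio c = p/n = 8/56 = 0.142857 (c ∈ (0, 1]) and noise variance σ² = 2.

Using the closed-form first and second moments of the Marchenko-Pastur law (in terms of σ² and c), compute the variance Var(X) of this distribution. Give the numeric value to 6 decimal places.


Recall the MP moments m_1 = E[X] = σ² and m_2 = E[X²] = σ⁴ (1 + c).
m_1 = E[X] = σ² = 2, so m_1² = 4.
m_2 = E[X²] = σ⁴ (1 + c) = 4 · (1 + 0.142857) = 4 · 1.142857 = 4.571429.
(Note m_2 − m_1² simplifies to c · σ⁴ = 0.142857 · 4.)

Var(X) = m_2 − m_1² = 4.571429 − 4 = 0.571429.


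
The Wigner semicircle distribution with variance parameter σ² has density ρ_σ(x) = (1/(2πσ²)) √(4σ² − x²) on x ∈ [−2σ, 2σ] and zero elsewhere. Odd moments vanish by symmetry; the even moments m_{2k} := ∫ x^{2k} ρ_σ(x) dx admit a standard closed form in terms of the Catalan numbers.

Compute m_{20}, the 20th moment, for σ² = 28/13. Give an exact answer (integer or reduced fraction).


By the scaled semicircle moment identity, m_{2k} = σ^{2k} · C_k with k = 10.
C_10 = (1/(k+1)) · C(2k, k) = (1/11) · C(20, 10) = (1/11) · 184756 = 16796.
σ^{2k} = (σ²)^k = (28/13)^10 = 296196766695424/137858491849.

Therefore m_{20} = σ^{20} · C_10 = (296196766695424/137858491849) · 16796 = 382686222570487808/10604499373.


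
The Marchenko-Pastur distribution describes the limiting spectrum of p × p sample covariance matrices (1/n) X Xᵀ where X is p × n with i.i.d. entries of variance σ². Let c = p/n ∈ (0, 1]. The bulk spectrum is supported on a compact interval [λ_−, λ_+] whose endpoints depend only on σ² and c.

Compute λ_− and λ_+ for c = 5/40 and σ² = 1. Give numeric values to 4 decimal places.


c = 5/40 = 0.125000; √c = 0.353553.
λ_− = σ² (1 − √c)² = 1 · (1 − 0.353553)² = 1 · (0.646447)² = 0.417893.
λ_+ = σ² (1 + √c)² = 1 · (1 + 0.353553)² = 1 · (1.353553)² = 1.832107.

Rounded to 4 decimal places: λ_− ≈ 0.4179, λ_+ ≈ 1.8321.


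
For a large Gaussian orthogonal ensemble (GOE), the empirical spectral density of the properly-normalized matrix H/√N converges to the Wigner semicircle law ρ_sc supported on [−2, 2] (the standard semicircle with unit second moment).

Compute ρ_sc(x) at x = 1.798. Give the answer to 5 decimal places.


ρ_sc(x) = (1/(2π)) √(4 − x²). With x = 1.798:
  4 − x² = 4 − (1.798)² = 4 − 3.232804 = 0.767196.
  √(4 − x²) = 0.875897.
  1/(2π) = 0.159155.
  ρ_sc(1.798) = 0.159155 · 0.875897 = 0.139403.

Rounded to 5 decimal places: ρ_sc(1.798) ≈ 0.13940.


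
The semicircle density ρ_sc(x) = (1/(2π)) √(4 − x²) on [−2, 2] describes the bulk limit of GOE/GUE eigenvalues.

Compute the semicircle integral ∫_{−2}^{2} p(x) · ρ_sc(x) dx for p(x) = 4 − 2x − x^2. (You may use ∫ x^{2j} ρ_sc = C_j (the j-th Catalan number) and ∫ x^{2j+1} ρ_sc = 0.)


Write p(x) = Σ a_i x^i, split into monomials and integrate each against ρ_sc separately.
Using ∫ x^{2j} ρ_sc = C_j = (1/(j+1)) C(2j, j) (Catalan numbers) and ∫ x^{2j+1} ρ_sc = 0 (odd monomials vanish by symmetry):
  i = 0 (even): a_0 · C_{0} = 4 · 1 = 4
  i = 1 (odd): ∫ x^1 ρ_sc = 0 (vanishes)
  i = 2 (even): a_2 · C_{1} = -1 · 1 = -1

Summing the contributions: ∫_{−2}^{2} p(x) ρ_sc(x) dx = 4 + (-1) = 3.


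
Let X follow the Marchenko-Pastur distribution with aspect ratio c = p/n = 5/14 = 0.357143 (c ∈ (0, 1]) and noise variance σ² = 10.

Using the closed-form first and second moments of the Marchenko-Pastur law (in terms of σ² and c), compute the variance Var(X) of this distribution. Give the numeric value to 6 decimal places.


Recall the MP moments m_1 = E[X] = σ² and m_2 = E[X²] = σ⁴ (1 + c).
m_1 = E[X] = σ² = 10, so m_1² = 100.
m_2 = E[X²] = σ⁴ (1 + c) = 100 · (1 + 0.357143) = 100 · 1.357143 = 135.714286.
(Note m_2 − m_1² simplifies to c · σ⁴ = 0.357143 · 100.)

Var(X) = m_2 − m_1² = 135.714286 − 100 = 35.714286.


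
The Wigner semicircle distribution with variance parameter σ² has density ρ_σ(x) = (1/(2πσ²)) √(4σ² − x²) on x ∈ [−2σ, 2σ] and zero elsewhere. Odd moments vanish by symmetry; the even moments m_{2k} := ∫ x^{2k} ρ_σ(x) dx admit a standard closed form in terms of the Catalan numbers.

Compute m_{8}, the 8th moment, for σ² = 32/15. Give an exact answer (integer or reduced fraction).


By the scaled semicircle moment identity, m_{2k} = σ^{2k} · C_k with k = 4.
C_4 = (1/(k+1)) · C(2k, k) = (1/5) · C(8, 4) = (1/5) · 70 = 14.
σ^{2k} = (σ²)^k = (32/15)^4 = 1048576/50625.

Therefore m_{8} = σ^{8} · C_4 = (1048576/50625) · 14 = 14680064/50625.


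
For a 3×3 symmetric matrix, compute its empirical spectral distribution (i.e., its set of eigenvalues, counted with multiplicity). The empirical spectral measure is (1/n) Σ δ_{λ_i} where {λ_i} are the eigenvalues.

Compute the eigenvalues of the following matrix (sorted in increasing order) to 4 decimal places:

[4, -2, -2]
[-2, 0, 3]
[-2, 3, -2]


Since M is real symmetric, all three eigenvalues are real; they are the roots of det(λI − M) = λ³ − (tr M) λ² + s λ − det M, where s is the sum of the principal 2×2 minors.
tr M = 4 + 0 + (-2) = 2.
s = (4·0 − (-2)²) + (4·(-2) − (-2)²) + (0·(-2) − 3²) = -4 + (-12) + (-9) = -25.
det M (expand along row 1) = 4·(-9) − (-2)·10 + (-2)·(-6) = -4.
Characteristic polynomial: λ³ − 2λ² − 25λ + 4 = 0.
Substitute λ = y + (tr M)/3 = y + 0.666667 to remove the quadratic term: y³ + p·y + q = 0 with p = s − (tr M)²/3 = -26.333333 and q = −2(tr M)³/27 + (tr M)·s/3 − det M = -13.259259.
Three real roots ⇒ use the trigonometric (Viète) form: r = 2√(−p/3) = 5.925463, φ = arccos(3q/(p·r)) = arccos(0.254925) = 1.313026 rad.
y_k = r·cos(φ/3 − 2πk/3) for k = 0, 1, 2 gives y = 5.366925, -0.508510, -4.858415.
λ_k = y_k + 0.666667 gives λ = 6.0336, 0.1582, -4.1917 (check: the sum is 2.0000 = tr M).

Eigenvalues sorted in increasing order: [-4.1917, 0.1582, 6.0336].


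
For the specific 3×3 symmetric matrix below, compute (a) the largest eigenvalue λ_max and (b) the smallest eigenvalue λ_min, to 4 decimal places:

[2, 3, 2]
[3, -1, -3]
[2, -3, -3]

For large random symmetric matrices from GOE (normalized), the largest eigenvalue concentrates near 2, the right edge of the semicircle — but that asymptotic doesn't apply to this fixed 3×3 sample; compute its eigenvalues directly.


Since M is real symmetric, all three eigenvalues are real; they are the roots of det(λI − M) = λ³ − (tr M) λ² + s λ − det M, where s is the sum of the principal 2×2 minors.
tr M = 2 + (-1) + (-3) = -2.
s = (2·(-1) − 3²) + (2·(-3) − 2²) + ((-1)·(-3) − (-3)²) = -11 + (-10) + (-6) = -27.
det M (expand along row 1) = 2·(-6) − 3·(-3) + 2·(-7) = -17.
Characteristic polynomial: λ³ + 2λ² − 27λ + 17 = 0.
Substitute λ = y + (tr M)/3 = y − 0.666667 to remove the quadratic term: y³ + p·y + q = 0 with p = s − (tr M)²/3 = -28.333333 and q = −2(tr M)³/27 + (tr M)·s/3 − det M = 35.592593.
Three real roots ⇒ use the trigonometric (Viète) form: r = 2√(−p/3) = 6.146363, φ = arccos(3q/(p·r)) = arccos(-0.613148) = 2.230835 rad.
y_k = r·cos(φ/3 − 2πk/3) for k = 0, 1, 2 gives y = 4.523898, 1.341396, -5.865294.
λ_k = y_k − 0.666667 gives λ = 3.8572, 0.6747, -6.5320 (check: the sum is -2.0000 = tr M).

Hence λ_max = 3.8572 and λ_min = -6.5320.


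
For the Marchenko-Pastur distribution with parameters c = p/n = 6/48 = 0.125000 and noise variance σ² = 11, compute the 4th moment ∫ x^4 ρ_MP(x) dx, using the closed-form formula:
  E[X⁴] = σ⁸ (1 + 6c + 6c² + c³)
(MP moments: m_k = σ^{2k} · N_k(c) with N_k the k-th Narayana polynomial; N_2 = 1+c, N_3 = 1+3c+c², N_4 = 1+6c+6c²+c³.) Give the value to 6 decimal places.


E[X⁴] = σ⁸ (1 + 6c + 6c² + c³) (fourth MP moment). With σ² = 11 (so σ⁸ = 14641) and c = 6/48 = 0.125000: E[X⁴] = 14641 · (1 + 6·0.125000 + 6·(0.125000)² + (0.125000)³) = 14641 · 1.845703.

So E[X^4] = 27022.939453.


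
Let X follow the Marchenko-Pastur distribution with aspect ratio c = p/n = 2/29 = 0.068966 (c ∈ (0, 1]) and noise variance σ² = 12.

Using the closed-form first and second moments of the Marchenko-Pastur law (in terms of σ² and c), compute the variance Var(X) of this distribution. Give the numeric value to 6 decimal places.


Recall the MP moments m_1 = E[X] = σ² and m_2 = E[X²] = σ⁴ (1 + c).
m_1 = E[X] = σ² = 12, so m_1² = 144.
m_2 = E[X²] = σ⁴ (1 + c) = 144 · (1 + 0.068966) = 144 · 1.068966 = 153.931034.
(Note m_2 − m_1² simplifies to c · σ⁴ = 0.068966 · 144.)

Var(X) = m_2 − m_1² = 153.931034 − 144 = 9.931034.


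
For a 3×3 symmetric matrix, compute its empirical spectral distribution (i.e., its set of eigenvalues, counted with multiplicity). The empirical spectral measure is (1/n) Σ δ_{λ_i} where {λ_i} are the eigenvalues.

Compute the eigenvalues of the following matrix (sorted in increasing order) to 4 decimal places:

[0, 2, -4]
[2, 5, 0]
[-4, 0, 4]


Since M is real symmetric, all three eigenvalues are real; they are the roots of det(λI − M) = λ³ − (tr M) λ² + s λ − det M, where s is the sum of the principal 2×2 minors.
tr M = 0 + 5 + 4 = 9.
s = (0·5 − 2²) + (0·4 − (-4)²) + (5·4 − 0²) = -4 + (-16) + 20 = 0.
det M (expand along row 1) = 0·20 − 2·8 + (-4)·20 = -96.
Characteristic polynomial: λ³ − 9λ² + 96 = 0.
Substitute λ = y + (tr M)/3 = y + 3.000000 to remove the quadratic term: y³ + p·y + q = 0 with p = s − (tr M)²/3 = -27.000000 and q = −2(tr M)³/27 + (tr M)·s/3 − det M = 42.000000.
Three real roots ⇒ use the trigonometric (Viète) form: r = 2√(−p/3) = 6.000000, φ = arccos(3q/(p·r)) = arccos(-0.777778) = 2.461919 rad.
y_k = r·cos(φ/3 − 2πk/3) for k = 0, 1, 2 gives y = 4.090521, 1.756152, -5.846672.
λ_k = y_k + 3.000000 gives λ = 7.0905, 4.7562, -2.8467 (check: the sum is 9.0000 = tr M).

Eigenvalues sorted in increasing order: [-2.8467, 4.7562, 7.0905].


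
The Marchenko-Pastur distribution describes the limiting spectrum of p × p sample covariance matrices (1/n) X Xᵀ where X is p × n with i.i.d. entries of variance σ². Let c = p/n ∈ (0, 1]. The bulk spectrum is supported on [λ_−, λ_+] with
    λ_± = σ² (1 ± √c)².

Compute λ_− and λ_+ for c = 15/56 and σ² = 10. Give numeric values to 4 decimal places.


c = 15/56 = 0.267857; √c = 0.517549.
λ_− = σ² (1 − √c)² = 10 · (1 − 0.517549)² = 10 · (0.482451)² = 2.327588.
λ_+ = σ² (1 + √c)² = 10 · (1 + 0.517549)² = 10 · (1.517549)² = 23.029555.

Rounded to 4 decimal places: λ_− ≈ 2.3276, λ_+ ≈ 23.0296.


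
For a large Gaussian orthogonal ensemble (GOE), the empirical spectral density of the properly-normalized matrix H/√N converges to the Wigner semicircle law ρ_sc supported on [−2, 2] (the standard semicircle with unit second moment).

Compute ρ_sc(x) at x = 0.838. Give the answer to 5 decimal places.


ρ_sc(x) = (1/(2π)) √(4 − x²). With x = 0.838:
  4 − x² = 4 − (0.838)² = 4 − 0.702244 = 3.297756.
  √(4 − x²) = 1.815972.
  1/(2π) = 0.159155.
  ρ_sc(0.838) = 0.159155 · 1.815972 = 0.289021.

Rounded to 5 decimal places: ρ_sc(0.838) ≈ 0.28902.


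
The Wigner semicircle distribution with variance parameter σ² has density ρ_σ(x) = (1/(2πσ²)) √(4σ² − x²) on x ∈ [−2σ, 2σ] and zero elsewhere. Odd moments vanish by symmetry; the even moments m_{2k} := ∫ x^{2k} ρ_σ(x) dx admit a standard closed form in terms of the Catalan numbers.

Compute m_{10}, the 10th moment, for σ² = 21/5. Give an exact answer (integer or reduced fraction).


By the scaled semicircle moment identity, m_{2k} = σ^{2k} · C_k with k = 5.
C_5 = (1/(k+1)) · C(2k, k) = (1/6) · C(10, 5) = (1/6) · 252 = 42.
σ^{2k} = (σ²)^k = (21/5)^5 = 4084101/3125.

Therefore m_{10} = σ^{10} · C_5 = (4084101/3125) · 42 = 171532242/3125.


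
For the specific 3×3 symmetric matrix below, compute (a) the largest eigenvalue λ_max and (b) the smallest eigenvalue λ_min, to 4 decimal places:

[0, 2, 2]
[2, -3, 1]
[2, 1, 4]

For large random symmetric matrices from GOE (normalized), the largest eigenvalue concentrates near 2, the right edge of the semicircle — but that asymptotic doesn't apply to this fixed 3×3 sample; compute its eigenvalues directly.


Since M is real symmetric, all three eigenvalues are real; they are the roots of det(λI − M) = λ³ − (tr M) λ² + s λ − det M, where s is the sum of the principal 2×2 minors.
tr M = 0 + (-3) + 4 = 1.
s = (0·(-3) − 2²) + (0·4 − 2²) + ((-3)·4 − 1²) = -4 + (-4) + (-13) = -21.
det M (expand along row 1) = 0·(-13) − 2·6 + 2·8 = 4.
Characteristic polynomial: λ³ − λ² − 21λ − 4 = 0.
Substitute λ = y + (tr M)/3 = y + 0.333333 to remove the quadratic term: y³ + p·y + q = 0 with p = s − (tr M)²/3 = -21.333333 and q = −2(tr M)³/27 + (tr M)·s/3 − det M = -11.074074.
Three real roots ⇒ use the trigonometric (Viète) form: r = 2√(−p/3) = 5.333333, φ = arccos(3q/(p·r)) = arccos(0.291992) = 1.274487 rad.
y_k = r·cos(φ/3 − 2πk/3) for k = 0, 1, 2 gives y = 4.859249, -0.525916, -4.333333.
λ_k = y_k + 0.333333 gives λ = 5.1926, -0.1926, -4.0000 (check: the sum is 1.0000 = tr M).

Hence λ_max = 5.1926 and λ_min = -4.0000.


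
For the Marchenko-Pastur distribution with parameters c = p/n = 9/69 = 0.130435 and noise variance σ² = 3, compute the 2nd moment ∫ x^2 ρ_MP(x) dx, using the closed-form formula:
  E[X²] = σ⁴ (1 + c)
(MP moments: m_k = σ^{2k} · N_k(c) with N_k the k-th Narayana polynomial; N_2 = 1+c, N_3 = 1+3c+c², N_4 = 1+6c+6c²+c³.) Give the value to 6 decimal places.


E[X²] = σ⁴ (1 + c) (second MP moment). With σ² = 3 (so σ⁴ = 9) and c = 9/69 = 0.130435: E[X²] = 9 · (1 + 0.130435) = 9 · 1.130435.

So E[X^2] = 10.173913.


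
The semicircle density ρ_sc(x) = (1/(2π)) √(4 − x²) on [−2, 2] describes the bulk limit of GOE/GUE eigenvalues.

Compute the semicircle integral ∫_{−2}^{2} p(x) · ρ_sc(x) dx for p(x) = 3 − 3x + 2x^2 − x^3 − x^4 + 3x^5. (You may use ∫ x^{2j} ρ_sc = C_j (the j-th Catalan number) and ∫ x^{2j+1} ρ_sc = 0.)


Write p(x) = Σ a_i x^i, split into monomials and integrate each against ρ_sc separately.
Using ∫ x^{2j} ρ_sc = C_j = (1/(j+1)) C(2j, j) (Catalan numbers) and ∫ x^{2j+1} ρ_sc = 0 (odd monomials vanish by symmetry):
  i = 0 (even): a_0 · C_{0} = 3 · 1 = 3
  i = 1 (odd): ∫ x^1 ρ_sc = 0 (vanishes)
  i = 2 (even): a_2 · C_{1} = 2 · 1 = 2
  i = 3 (odd): ∫ x^3 ρ_sc = 0 (vanishes)
  i = 4 (even): a_4 · C_{2} = -1 · 2 = -2
  i = 5 (odd): ∫ x^5 ρ_sc = 0 (vanishes)

Summing the contributions: ∫_{−2}^{2} p(x) ρ_sc(x) dx = 3 + 2 + (-2) = 3.


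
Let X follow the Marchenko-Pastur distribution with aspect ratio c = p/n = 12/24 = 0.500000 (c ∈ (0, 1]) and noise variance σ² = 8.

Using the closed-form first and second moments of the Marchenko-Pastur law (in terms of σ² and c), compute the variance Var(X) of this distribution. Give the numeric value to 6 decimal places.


Recall the MP moments m_1 = E[X] = σ² and m_2 = E[X²] = σ⁴ (1 + c).
m_1 = E[X] = σ² = 8, so m_1² = 64.
m_2 = E[X²] = σ⁴ (1 + c) = 64 · (1 + 0.500000) = 64 · 1.500000 = 96.000000.
(Note m_2 − m_1² simplifies to c · σ⁴ = 0.500000 · 64.)

Var(X) = m_2 − m_1² = 96.000000 − 64 = 32.000000.


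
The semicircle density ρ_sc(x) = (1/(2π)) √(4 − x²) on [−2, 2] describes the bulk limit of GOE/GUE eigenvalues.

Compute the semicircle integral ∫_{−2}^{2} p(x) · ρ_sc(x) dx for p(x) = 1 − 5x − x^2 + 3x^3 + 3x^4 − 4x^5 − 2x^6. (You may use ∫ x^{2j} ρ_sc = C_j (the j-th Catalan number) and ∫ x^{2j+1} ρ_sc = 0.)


Write p(x) = Σ a_i x^i, split into monomials and integrate each against ρ_sc separately.
Using ∫ x^{2j} ρ_sc = C_j = (1/(j+1)) C(2j, j) (Catalan numbers) and ∫ x^{2j+1} ρ_sc = 0 (odd monomials vanish by symmetry):
  i = 0 (even): a_0 · C_{0} = 1 · 1 = 1
  i = 1 (odd): ∫ x^1 ρ_sc = 0 (vanishes)
  i = 2 (even): a_2 · C_{1} = -1 · 1 = -1
  i = 3 (odd): ∫ x^3 ρ_sc = 0 (vanishes)
  i = 4 (even): a_4 · C_{2} = 3 · 2 = 6
  i = 5 (odd): ∫ x^5 ρ_sc = 0 (vanishes)
  i = 6 (even): a_6 · C_{3} = -2 · 5 = -10

Summing the contributions: ∫_{−2}^{2} p(x) ρ_sc(x) dx = 1 + (-1) + 6 + (-10) = -4.


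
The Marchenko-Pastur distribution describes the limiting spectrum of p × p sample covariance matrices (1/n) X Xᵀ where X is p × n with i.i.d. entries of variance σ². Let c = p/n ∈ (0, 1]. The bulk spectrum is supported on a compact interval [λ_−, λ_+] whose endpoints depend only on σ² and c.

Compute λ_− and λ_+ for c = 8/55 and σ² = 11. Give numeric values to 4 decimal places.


c = 8/55 = 0.145455; √c = 0.381385.
λ_− = σ² (1 − √c)² = 11 · (1 − 0.381385)² = 11 · (0.618615)² = 4.209529.
λ_+ = σ² (1 + √c)² = 11 · (1 + 0.381385)² = 11 · (1.381385)² = 20.990471.

Rounded to 4 decimal places: λ_− ≈ 4.2095, λ_+ ≈ 20.9905.


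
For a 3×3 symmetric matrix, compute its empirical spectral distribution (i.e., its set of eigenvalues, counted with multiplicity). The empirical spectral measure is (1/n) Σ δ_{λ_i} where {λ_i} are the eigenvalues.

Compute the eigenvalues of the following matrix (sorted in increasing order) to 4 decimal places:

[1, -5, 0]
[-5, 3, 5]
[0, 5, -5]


Since M is real symmetric, all three eigenvalues are real; they are the roots of det(λI − M) = λ³ − (tr M) λ² + s λ − det M, where s is the sum of the principal 2×2 minors.
tr M = 1 + 3 + (-5) = -1.
s = (1·3 − (-5)²) + (1·(-5) − 0²) + (3·(-5) − 5²) = -22 + (-5) + (-40) = -67.
det M (expand along row 1) = 1·(-40) − (-5)·25 + 0·(-25) = 85.
Characteristic polynomial: λ³ + λ² − 67λ − 85 = 0.
Substitute λ = y + (tr M)/3 = y − 0.333333 to remove the quadratic term: y³ + p·y + q = 0 with p = s − (tr M)²/3 = -67.333333 and q = −2(tr M)³/27 + (tr M)·s/3 − det M = -62.592593.
Three real roots ⇒ use the trigonometric (Viète) form: r = 2√(−p/3) = 9.475114, φ = arccos(3q/(p·r)) = arccos(0.294327) = 1.272045 rad.
y_k = r·cos(φ/3 − 2πk/3) for k = 0, 1, 2 gives y = 8.636039, -0.942008, -7.694031.
λ_k = y_k − 0.333333 gives λ = 8.3027, -1.2753, -8.0274 (check: the sum is -1.0000 = tr M).

Eigenvalues sorted in increasing order: [-8.0274, -1.2753, 8.3027].


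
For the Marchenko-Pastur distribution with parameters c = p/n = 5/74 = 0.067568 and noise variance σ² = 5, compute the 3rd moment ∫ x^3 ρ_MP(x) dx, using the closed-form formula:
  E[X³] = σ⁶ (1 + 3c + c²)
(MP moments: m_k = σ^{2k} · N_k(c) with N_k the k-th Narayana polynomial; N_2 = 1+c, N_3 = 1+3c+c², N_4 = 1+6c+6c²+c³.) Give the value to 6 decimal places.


E[X³] = σ⁶ (1 + 3c + c²) (third MP moment). With σ² = 5 (so σ⁶ = 125) and c = 5/74 = 0.067568: E[X³] = 125 · (1 + 3·0.067568 + (0.067568)²) = 125 · 1.207268.

So E[X^3] = 150.908510.


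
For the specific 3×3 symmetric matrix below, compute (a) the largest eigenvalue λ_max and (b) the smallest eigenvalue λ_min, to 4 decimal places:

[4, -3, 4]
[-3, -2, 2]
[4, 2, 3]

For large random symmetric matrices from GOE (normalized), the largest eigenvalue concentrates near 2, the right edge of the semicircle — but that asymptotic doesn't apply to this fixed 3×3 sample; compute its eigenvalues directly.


Since M is real symmetric, all three eigenvalues are real; they are the roots of det(λI − M) = λ³ − (tr M) λ² + s λ − det M, where s is the sum of the principal 2×2 minors.
tr M = 4 + (-2) + 3 = 5.
s = (4·(-2) − (-3)²) + (4·3 − 4²) + ((-2)·3 − 2²) = -17 + (-4) + (-10) = -31.
det M (expand along row 1) = 4·(-10) − (-3)·(-17) + 4·2 = -83.
Characteristic polynomial: λ³ − 5λ² − 31λ + 83 = 0.
Substitute λ = y + (tr M)/3 = y + 1.666667 to remove the quadratic term: y³ + p·y + q = 0 with p = s − (tr M)²/3 = -39.333333 and q = −2(tr M)³/27 + (tr M)·s/3 − det M = 22.074074.
Three real roots ⇒ use the trigonometric (Viète) form: r = 2√(−p/3) = 7.241854, φ = arccos(3q/(p·r)) = arccos(-0.232484) = 1.805427 rad.
y_k = r·cos(φ/3 − 2πk/3) for k = 0, 1, 2 gives y = 5.969552, 0.565811, -6.535363.
λ_k = y_k + 1.666667 gives λ = 7.6362, 2.2325, -4.8687 (check: the sum is 5.0000 = tr M).

Hence λ_max = 7.6362 and λ_min = -4.8687.


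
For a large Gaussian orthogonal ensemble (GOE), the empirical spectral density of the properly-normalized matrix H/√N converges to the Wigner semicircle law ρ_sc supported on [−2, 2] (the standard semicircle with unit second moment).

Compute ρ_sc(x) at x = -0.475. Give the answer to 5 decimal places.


ρ_sc(x) = (1/(2π)) √(4 − x²). With x = -0.475:
  4 − x² = 4 − (-0.475)² = 4 − 0.225625 = 3.774375.
  √(4 − x²) = 1.942775.
  1/(2π) = 0.159155.
  ρ_sc(-0.475) = 0.159155 · 1.942775 = 0.309202.

Rounded to 5 decimal places: ρ_sc(-0.475) ≈ 0.30920.


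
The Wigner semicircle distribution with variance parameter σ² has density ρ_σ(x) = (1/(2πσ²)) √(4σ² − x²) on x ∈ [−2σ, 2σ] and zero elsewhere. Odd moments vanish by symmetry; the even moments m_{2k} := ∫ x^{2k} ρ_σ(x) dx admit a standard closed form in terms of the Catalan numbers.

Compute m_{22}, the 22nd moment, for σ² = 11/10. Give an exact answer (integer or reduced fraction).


By the scaled semicircle moment identity, m_{2k} = σ^{2k} · C_k with k = 11.
C_11 = (1/(k+1)) · C(2k, k) = (1/12) · C(22, 11) = (1/12) · 705432 = 58786.
σ^{2k} = (σ²)^k = (11/10)^11 = 285311670611/100000000000.

Therefore m_{22} = σ^{22} · C_11 = (285311670611/100000000000) · 58786 = 8386165934269123/50000000000.


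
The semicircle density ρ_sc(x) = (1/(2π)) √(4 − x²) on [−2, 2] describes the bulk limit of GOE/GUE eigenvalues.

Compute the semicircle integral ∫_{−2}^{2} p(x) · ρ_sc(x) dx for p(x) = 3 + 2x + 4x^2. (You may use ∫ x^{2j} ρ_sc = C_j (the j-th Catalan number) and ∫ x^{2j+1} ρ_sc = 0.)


Write p(x) = Σ a_i x^i, split into monomials and integrate each against ρ_sc separately.
Using ∫ x^{2j} ρ_sc = C_j = (1/(j+1)) C(2j, j) (Catalan numbers) and ∫ x^{2j+1} ρ_sc = 0 (odd monomials vanish by symmetry):
  i = 0 (even): a_0 · C_{0} = 3 · 1 = 3
  i = 1 (odd): ∫ x^1 ρ_sc = 0 (vanishes)
  i = 2 (even): a_2 · C_{1} = 4 · 1 = 4

Summing the contributions: ∫_{−2}^{2} p(x) ρ_sc(x) dx = 3 + 4 = 7.


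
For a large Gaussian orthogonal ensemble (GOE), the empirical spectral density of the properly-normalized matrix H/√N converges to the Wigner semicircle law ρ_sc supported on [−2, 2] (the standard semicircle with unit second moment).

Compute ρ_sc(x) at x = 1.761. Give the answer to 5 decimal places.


ρ_sc(x) = (1/(2π)) √(4 − x²). With x = 1.761:
  4 − x² = 4 − (1.761)² = 4 − 3.101121 = 0.898879.
  √(4 − x²) = 0.948092.
  1/(2π) = 0.159155.
  ρ_sc(1.761) = 0.159155 · 0.948092 = 0.150894.

Rounded to 5 decimal places: ρ_sc(1.761) ≈ 0.15089.


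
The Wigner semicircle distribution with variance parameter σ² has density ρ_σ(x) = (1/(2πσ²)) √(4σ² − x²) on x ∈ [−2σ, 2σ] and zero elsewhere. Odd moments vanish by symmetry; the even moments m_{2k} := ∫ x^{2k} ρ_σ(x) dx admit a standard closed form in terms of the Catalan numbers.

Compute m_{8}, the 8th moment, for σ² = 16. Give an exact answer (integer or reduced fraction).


By the scaled semicircle moment identity, m_{2k} = σ^{2k} · C_k with k = 4.
C_4 = (1/(k+1)) · C(2k, k) = (1/5) · C(8, 4) = (1/5) · 70 = 14.
σ^{2k} = (σ²)^k = (16)^4 = 65536.

Therefore m_{8} = σ^{8} · C_4 = 65536 · 14 = 917504.


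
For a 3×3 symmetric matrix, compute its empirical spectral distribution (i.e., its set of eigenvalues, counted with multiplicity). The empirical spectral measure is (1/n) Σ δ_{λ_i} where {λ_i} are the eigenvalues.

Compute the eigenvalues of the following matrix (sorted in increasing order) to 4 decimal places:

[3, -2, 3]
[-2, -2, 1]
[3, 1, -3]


Since M is real symmetric, all three eigenvalues are real; they are the roots of det(λI − M) = λ³ − (tr M) λ² + s λ − det M, where s is the sum of the principal 2×2 minors.
tr M = 3 + (-2) + (-3) = -2.
s = (3·(-2) − (-2)²) + (3·(-3) − 3²) + ((-2)·(-3) − 1²) = -10 + (-18) + 5 = -23.
det M (expand along row 1) = 3·5 − (-2)·3 + 3·4 = 33.
Characteristic polynomial: λ³ + 2λ² − 23λ − 33 = 0.
Substitute λ = y + (tr M)/3 = y − 0.666667 to remove the quadratic term: y³ + p·y + q = 0 with p = s − (tr M)²/3 = -24.333333 and q = −2(tr M)³/27 + (tr M)·s/3 − det M = -17.074074.
Three real roots ⇒ use the trigonometric (Viète) form: r = 2√(−p/3) = 5.696002, φ = arccos(3q/(p·r)) = arccos(0.369561) = 1.192259 rad.
y_k = r·cos(φ/3 − 2πk/3) for k = 0, 1, 2 gives y = 5.252072, -0.716810, -4.535261.
λ_k = y_k − 0.666667 gives λ = 4.5854, -1.3835, -5.2019 (check: the sum is -2.0000 = tr M).

Eigenvalues sorted in increasing order: [-5.2019, -1.3835, 4.5854].


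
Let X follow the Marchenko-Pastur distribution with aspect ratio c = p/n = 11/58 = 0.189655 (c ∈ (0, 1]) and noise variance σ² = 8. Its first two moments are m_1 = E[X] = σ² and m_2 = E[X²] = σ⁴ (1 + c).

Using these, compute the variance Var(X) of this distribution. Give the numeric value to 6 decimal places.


m_1 = E[X] = σ² = 8, so m_1² = 64.
m_2 = E[X²] = σ⁴ (1 + c) = 64 · (1 + 0.189655) = 64 · 1.189655 = 76.137931.
(Note m_2 − m_1² simplifies to c · σ⁴ = 0.189655 · 64.)

Var(X) = m_2 − m_1² = 76.137931 − 64 = 12.137931.


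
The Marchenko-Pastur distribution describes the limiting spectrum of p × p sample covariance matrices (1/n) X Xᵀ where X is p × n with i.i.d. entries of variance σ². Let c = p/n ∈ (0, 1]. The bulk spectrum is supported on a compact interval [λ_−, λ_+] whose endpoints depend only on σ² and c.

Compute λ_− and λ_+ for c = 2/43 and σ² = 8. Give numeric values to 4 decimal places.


c = 2/43 = 0.046512; √c = 0.215666.
λ_− = σ² (1 − √c)² = 8 · (1 − 0.215666)² = 8 · (0.784334)² = 4.921444.
λ_+ = σ² (1 + √c)² = 8 · (1 + 0.215666)² = 8 · (1.215666)² = 11.822742.

Rounded to 4 decimal places: λ_− ≈ 4.9214, λ_+ ≈ 11.8227.


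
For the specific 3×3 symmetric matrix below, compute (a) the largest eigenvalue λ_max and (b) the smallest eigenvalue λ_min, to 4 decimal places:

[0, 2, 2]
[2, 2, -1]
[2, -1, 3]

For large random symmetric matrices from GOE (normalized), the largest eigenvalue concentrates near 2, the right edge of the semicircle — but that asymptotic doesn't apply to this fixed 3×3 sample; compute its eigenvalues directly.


Since M is real symmetric, all three eigenvalues are real; they are the roots of det(λI − M) = λ³ − (tr M) λ² + s λ − det M, where s is the sum of the principal 2×2 minors.
tr M = 0 + 2 + 3 = 5.
s = (0·2 − 2²) + (0·3 − 2²) + (2·3 − (-1)²) = -4 + (-4) + 5 = -3.
det M (expand along row 1) = 0·5 − 2·8 + 2·(-6) = -28.
Characteristic polynomial: λ³ − 5λ² − 3λ + 28 = 0.
Substitute λ = y + (tr M)/3 = y + 1.666667 to remove the quadratic term: y³ + p·y + q = 0 with p = s − (tr M)²/3 = -11.333333 and q = −2(tr M)³/27 + (tr M)·s/3 − det M = 13.740741.
Three real roots ⇒ use the trigonometric (Viète) form: r = 2√(−p/3) = 3.887301, φ = arccos(3q/(p·r)) = arccos(-0.935676) = 2.780967 rad.
y_k = r·cos(φ/3 − 2πk/3) for k = 0, 1, 2 gives y = 2.333333, 1.525916, -3.859249.
λ_k = y_k + 1.666667 gives λ = 4.0000, 3.1926, -2.1926 (check: the sum is 5.0000 = tr M).

Hence λ_max = 4.0000 and λ_min = -2.1926.


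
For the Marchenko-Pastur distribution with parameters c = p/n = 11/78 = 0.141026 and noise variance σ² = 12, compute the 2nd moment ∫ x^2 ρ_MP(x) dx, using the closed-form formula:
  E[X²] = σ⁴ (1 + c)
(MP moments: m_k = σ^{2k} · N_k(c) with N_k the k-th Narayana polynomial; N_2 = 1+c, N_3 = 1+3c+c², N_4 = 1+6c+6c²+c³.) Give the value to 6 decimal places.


E[X²] = σ⁴ (1 + c) (second MP moment). With σ² = 12 (so σ⁴ = 144) and c = 11/78 = 0.141026: E[X²] = 144 · (1 + 0.141026) = 144 · 1.141026.

So E[X^2] = 164.307692.


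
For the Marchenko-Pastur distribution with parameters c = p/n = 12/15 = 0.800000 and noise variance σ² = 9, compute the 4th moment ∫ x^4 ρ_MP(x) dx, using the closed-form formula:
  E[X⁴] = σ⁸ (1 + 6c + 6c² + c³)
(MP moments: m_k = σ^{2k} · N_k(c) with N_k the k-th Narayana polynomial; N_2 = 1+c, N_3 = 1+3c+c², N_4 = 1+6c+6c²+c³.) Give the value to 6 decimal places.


E[X⁴] = σ⁸ (1 + 6c + 6c² + c³) (fourth MP moment). With σ² = 9 (so σ⁸ = 6561) and c = 12/15 = 0.800000: E[X⁴] = 6561 · (1 + 6·0.800000 + 6·(0.800000)² + (0.800000)³) = 6561 · 10.152000.

So E[X^4] = 66607.272000.
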